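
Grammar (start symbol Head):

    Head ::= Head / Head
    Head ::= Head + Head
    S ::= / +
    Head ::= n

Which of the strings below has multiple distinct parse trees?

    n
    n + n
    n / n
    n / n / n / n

n / n / n / n

n: 1 tree
n + n: 1 tree
n / n: 1 tree
n / n / n / n: 5 trees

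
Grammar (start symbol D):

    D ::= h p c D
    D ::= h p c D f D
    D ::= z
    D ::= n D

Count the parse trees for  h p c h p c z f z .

Parse trees for h p c h p c z f z:
  [D h p c [D h p c [D z] f [D z]]]
  [D h p c [D h p c [D z]] f [D z]]

2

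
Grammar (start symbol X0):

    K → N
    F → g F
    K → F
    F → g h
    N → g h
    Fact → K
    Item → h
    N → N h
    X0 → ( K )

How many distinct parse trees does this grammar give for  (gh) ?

Parse trees for (gh):
  [X0 ( [K [N g h]] )]
  [X0 ( [K [F g h]] )]

2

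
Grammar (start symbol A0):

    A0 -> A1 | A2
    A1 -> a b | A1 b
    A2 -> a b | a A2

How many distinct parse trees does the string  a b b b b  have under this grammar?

Parse trees for a b b b b:
  [A0 [A1 [A1 [A1 [A1 a b] b] b] b]]

1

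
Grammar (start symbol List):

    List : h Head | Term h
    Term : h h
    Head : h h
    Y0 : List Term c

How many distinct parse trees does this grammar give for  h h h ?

Parse trees for h h h:
  [List h [Head h h]]
  [List [Term h h] h]

2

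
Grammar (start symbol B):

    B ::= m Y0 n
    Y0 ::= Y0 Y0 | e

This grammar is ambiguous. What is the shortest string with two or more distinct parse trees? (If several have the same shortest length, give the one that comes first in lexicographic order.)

length 3: no string has ≥2 trees
length 4: no string has ≥2 trees
length 5: m e e e n has 2 parse trees

Two derivations of m e e e n:
  B ⇒ m Y0 n ⇒ m Y0 Y0 n ⇒ m Y0 Y0 Y0 n ⇒ m e Y0 Y0 n ⇒ m e e Y0 n ⇒ m e e e n
  B ⇒ m Y0 n ⇒ m Y0 Y0 n ⇒ m e Y0 n ⇒ m e Y0 Y0 n ⇒ m e e Y0 n ⇒ m e e e n

m e e e n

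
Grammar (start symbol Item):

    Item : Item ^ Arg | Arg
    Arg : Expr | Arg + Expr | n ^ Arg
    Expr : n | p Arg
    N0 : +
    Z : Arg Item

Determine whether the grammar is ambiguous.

Ambiguous

Witness: n ^ n

Derivation 1: Item ⇒ Item ^ Arg ⇒ Arg ^ Arg ⇒ Expr ^ Arg ⇒ n ^ Arg ⇒ n ^ Expr ⇒ n ^ n
Derivation 2: Item ⇒ Arg ⇒ n ^ Arg ⇒ n ^ Expr ⇒ n ^ n

Two distinct leftmost derivations for the same string.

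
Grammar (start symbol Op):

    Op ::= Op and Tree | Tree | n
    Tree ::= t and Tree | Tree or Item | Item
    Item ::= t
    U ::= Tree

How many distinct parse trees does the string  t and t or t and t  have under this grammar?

3

Parse trees for t and t or t and t:
  [Op [Op [Op [Tree [Item t]]] and [Tree [Tree [Item t]] or [Item t]]] and [Tree [Item t]]]
  [Op [Op [Tree t and [Tree [Tree [Item t]] or [Item t]]]] and [Tree [Item t]]]
  [Op [Op [Tree [Tree t and [Tree [Item t]]] or [Item t]]] and [Tree [Item t]]]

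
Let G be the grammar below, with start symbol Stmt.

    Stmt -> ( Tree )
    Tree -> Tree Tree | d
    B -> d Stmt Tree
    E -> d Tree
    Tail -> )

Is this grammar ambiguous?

Ambiguous

Witness: ( d d d )

Derivation 1: Stmt ⇒ ( Tree ) ⇒ ( Tree Tree ) ⇒ ( Tree Tree Tree ) ⇒ ( d Tree Tree ) ⇒ ( d d Tree ) ⇒ ( d d d )
Derivation 2: Stmt ⇒ ( Tree ) ⇒ ( Tree Tree ) ⇒ ( d Tree ) ⇒ ( d Tree Tree ) ⇒ ( d d Tree ) ⇒ ( d d d )

Two distinct leftmost derivations for the same string.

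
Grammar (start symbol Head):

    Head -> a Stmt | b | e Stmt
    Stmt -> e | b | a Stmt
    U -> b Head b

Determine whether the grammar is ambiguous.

Only Head, Stmt are reachable from Head; ignoring the rest: The reachable rules are right-linear with at most one rule per (nonterminal, next-terminal) pair. Each input token forces the next rule, so parsing is deterministic.

Unambiguous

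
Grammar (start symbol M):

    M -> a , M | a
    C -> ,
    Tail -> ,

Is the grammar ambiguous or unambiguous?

(C, Tail are unreachable from M, so their rules don't affect L(M).) Right-recursive list with a separator: after each atom, whether the separator follows determines the rule. One parse per string.

Unambiguous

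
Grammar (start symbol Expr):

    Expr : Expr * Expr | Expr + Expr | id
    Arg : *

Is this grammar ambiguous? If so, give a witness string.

Witness: id * id * id

Derivation 1: Expr ⇒ Expr * Expr ⇒ Expr * Expr * Expr ⇒ id * Expr * Expr ⇒ id * id * Expr ⇒ id * id * id
Derivation 2: Expr ⇒ Expr * Expr ⇒ id * Expr ⇒ id * Expr * Expr ⇒ id * id * Expr ⇒ id * id * id

Two distinct leftmost derivations for the same string.

Ambiguous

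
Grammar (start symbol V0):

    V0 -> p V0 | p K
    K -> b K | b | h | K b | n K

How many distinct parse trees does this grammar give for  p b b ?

Parse trees for p b b:
  [V0 p [K b [K b]]]
  [V0 p [K [K b] b]]

2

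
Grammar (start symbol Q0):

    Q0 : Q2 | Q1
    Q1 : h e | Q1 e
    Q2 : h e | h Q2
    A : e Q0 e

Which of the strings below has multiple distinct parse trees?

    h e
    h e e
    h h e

h e

h e: 2 trees
h e e: 1 tree
h h e: 1 tree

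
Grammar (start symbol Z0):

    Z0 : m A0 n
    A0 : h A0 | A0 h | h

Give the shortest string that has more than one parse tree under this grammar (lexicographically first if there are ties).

m h h n

length 3: no string has ≥2 trees
length 4: m h h n has 2 parse trees

Two derivations of m h h n:
  Z0 ⇒ m A0 n ⇒ m h A0 n ⇒ m h h n
  Z0 ⇒ m A0 n ⇒ m A0 h n ⇒ m h h n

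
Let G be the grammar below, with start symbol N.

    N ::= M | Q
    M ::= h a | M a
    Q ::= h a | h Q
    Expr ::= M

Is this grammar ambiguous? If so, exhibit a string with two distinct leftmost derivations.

Ambiguous

Witness: h a

Derivation 1: N ⇒ M ⇒ h a
Derivation 2: N ⇒ Q ⇒ h a

Two distinct leftmost derivations for the same string.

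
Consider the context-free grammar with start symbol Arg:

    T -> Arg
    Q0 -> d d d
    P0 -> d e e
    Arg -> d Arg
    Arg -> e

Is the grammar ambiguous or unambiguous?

(P0, T, Q0 are unreachable from Arg, so their rules don't affect L(Arg).) Each reachable nonterminal has at most one production per leading terminal, and all productions are right-linear; the derivation is determined token-by-token.

Unambiguous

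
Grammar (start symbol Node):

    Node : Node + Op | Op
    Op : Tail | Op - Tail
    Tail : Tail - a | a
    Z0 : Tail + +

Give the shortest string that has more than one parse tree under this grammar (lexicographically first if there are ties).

length 1: no string has ≥2 trees
length 3: a - a has 2 parse trees

Two derivations of a - a:
  Node ⇒ Op ⇒ Tail ⇒ Tail - a ⇒ a - a
  Node ⇒ Op ⇒ Op - Tail ⇒ Tail - Tail ⇒ a - Tail ⇒ a - a

a - a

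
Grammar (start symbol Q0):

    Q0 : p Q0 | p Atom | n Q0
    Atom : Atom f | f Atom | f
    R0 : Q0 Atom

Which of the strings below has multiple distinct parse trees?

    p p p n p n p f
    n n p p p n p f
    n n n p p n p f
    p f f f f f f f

p p p n p n p f: 1 tree
n n p p p n p f: 1 tree
n n n p p n p f: 1 tree
p f f f f f f f: 64 trees

p f f f f f f f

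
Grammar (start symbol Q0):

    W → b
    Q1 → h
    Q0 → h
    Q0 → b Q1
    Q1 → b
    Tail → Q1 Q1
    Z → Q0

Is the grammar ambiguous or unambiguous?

Unambiguous

(W, Tail, Z are unreachable from Q0, so their rules don't affect L(Q0).) The reachable rules are right-linear with at most one rule per (nonterminal, next-terminal) pair. Each input token forces the next rule, so parsing is deterministic.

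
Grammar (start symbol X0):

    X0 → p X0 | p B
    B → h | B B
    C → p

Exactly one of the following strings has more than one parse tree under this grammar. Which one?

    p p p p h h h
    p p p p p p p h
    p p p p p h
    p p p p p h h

p p p p h h h: 2 trees
p p p p p p p h: 1 tree
p p p p p h: 1 tree
p p p p p h h: 1 tree

p p p p h h h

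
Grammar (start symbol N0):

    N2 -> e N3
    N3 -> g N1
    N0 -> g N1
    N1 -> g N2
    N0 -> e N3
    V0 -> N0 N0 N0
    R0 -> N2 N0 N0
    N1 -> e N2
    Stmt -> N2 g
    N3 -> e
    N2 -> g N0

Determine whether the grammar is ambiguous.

(R0, Stmt, V0 are unreachable from N0, so their rules don't affect L(N0).) Restricted to the reachable nonterminals, every rule has the form A → t or A → t B, and no two rules for the same A share a first terminal. The grammar encodes a DFA — one run per string.

Unambiguous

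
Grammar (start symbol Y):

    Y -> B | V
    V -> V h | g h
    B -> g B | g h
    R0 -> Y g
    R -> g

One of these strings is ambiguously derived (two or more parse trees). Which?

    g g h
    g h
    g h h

g h

g g h: 1 tree
g h: 2 trees
g h h: 1 tree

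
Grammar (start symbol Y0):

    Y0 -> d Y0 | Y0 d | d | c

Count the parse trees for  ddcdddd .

Parse trees for ddcdddd (showing first 6 of 15):
  [Y0 d [Y0 d [Y0 [Y0 [Y0 [Y0 [Y0 c] d] d] d] d]]]
  [Y0 d [Y0 [Y0 d [Y0 [Y0 [Y0 [Y0 c] d] d] d]] d]]
  [Y0 d [Y0 [Y0 [Y0 d [Y0 [Y0 [Y0 c] d] d]] d] d]]
  [Y0 d [Y0 [Y0 [Y0 [Y0 d [Y0 [Y0 c] d]] d] d] d]]
  [Y0 d [Y0 [Y0 [Y0 [Y0 [Y0 d [Y0 c]] d] d] d] d]]
  [Y0 [Y0 d [Y0 d [Y0 [Y0 [Y0 [Y0 c] d] d] d]]] d]

15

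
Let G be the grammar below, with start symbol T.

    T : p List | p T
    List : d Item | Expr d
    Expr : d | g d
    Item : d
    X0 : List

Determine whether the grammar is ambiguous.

Ambiguous

Witness: p d d

Derivation 1: T ⇒ p List ⇒ p d Item ⇒ p d d
Derivation 2: T ⇒ p List ⇒ p Expr d ⇒ p d d

Two distinct leftmost derivations for the same string.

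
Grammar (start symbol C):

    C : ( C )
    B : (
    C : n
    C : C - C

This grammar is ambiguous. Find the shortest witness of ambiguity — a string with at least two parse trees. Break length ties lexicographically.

length 1: no string has ≥2 trees
length 3: no string has ≥2 trees
length 5: n - n - n has 2 parse trees

Two derivations of n - n - n:
  C ⇒ C - C ⇒ n - C ⇒ n - C - C ⇒ n - n - C ⇒ n - n - n
  C ⇒ C - C ⇒ C - C - C ⇒ n - C - C ⇒ n - n - C ⇒ n - n - n

n - n - n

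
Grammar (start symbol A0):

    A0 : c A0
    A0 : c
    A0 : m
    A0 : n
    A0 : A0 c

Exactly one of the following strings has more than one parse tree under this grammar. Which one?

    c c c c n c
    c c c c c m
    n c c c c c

c c c c n c

c c c c n c: 5 trees
c c c c c m: 1 tree
n c c c c c: 1 tree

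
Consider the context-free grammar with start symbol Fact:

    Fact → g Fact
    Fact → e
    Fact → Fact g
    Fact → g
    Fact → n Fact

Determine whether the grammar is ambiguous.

Witness: g g

Derivation 1: Fact ⇒ g Fact ⇒ g g
Derivation 2: Fact ⇒ Fact g ⇒ g g

Two distinct leftmost derivations for the same string.

Ambiguous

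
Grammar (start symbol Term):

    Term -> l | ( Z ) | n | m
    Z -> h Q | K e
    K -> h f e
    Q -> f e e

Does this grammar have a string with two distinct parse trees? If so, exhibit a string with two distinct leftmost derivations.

Witness: ( h f e e )

Derivation 1: Term ⇒ ( Z ) ⇒ ( h Q ) ⇒ ( h f e e )
Derivation 2: Term ⇒ ( Z ) ⇒ ( K e ) ⇒ ( h f e e )

Two distinct leftmost derivations for the same string.

Ambiguous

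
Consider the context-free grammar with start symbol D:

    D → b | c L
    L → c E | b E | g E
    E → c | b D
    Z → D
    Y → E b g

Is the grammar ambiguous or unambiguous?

Only D, L, E are reachable from D; ignoring the rest: Restricted to the reachable nonterminals, every rule has the form A → t or A → t B, and no two rules for the same A share a first terminal. The grammar encodes a DFA — one run per string.

Unambiguous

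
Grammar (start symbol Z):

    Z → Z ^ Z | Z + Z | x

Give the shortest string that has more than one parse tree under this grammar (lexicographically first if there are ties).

length 1: no string has ≥2 trees
length 3: no string has ≥2 trees
length 5: x + x + x has 2 parse trees

Two derivations of x + x + x:
  Z ⇒ Z + Z ⇒ Z + Z + Z ⇒ x + Z + Z ⇒ x + x + Z ⇒ x + x + x
  Z ⇒ Z + Z ⇒ x + Z ⇒ x + Z + Z ⇒ x + x + Z ⇒ x + x + x

x + x + x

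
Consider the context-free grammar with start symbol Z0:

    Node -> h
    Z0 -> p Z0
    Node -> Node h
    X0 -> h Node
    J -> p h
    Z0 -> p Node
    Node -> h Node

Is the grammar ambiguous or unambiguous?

Ambiguous

Witness: p h h

Derivation 1: Z0 ⇒ p Node ⇒ p Node h ⇒ p h h
Derivation 2: Z0 ⇒ p Node ⇒ p h Node ⇒ p h h

Two distinct leftmost derivations for the same string.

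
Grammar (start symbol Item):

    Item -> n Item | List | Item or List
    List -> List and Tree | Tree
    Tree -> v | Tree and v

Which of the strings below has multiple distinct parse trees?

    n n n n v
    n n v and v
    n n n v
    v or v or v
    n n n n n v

n n n n v: 1 tree
n n v and v: 2 trees
n n n v: 1 tree
v or v or v: 1 tree
n n n n n v: 1 tree

n n v and v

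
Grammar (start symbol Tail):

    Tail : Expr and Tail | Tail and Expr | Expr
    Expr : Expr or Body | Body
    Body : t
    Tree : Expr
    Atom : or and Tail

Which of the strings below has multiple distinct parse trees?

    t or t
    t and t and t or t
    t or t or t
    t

t and t and t or t

t or t: 1 tree
t and t and t or t: 4 trees
t or t or t: 1 tree
t: 1 tree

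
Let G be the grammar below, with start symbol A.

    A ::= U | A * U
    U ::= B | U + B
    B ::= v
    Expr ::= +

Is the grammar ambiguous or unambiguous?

Only A, U, B are reachable from A; ignoring the rest: This is a standard precedence ladder (A over U over B), with each level left-recursive on its own operator ('*' at A, '+' at U). That structure is LR(1), hence unambiguous.

Unambiguous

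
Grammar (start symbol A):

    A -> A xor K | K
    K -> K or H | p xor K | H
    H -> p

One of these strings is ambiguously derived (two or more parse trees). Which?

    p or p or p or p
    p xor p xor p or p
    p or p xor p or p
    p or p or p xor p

p or p or p or p: 1 tree
p xor p xor p or p: 7 trees
p or p xor p or p: 1 tree
p or p or p xor p: 1 tree

p xor p xor p or p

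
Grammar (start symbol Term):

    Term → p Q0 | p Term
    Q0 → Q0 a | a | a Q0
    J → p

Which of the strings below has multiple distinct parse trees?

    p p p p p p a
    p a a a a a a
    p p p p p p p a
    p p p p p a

p p p p p p a: 1 tree
p a a a a a a: 32 trees
p p p p p p p a: 1 tree
p p p p p a: 1 tree

p a a a a a a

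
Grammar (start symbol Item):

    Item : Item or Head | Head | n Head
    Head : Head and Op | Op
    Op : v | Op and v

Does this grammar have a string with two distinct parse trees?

Ambiguous

Witness: v and v

Derivation 1: Item ⇒ Head ⇒ Head and Op ⇒ Op and Op ⇒ v and Op ⇒ v and v
Derivation 2: Item ⇒ Head ⇒ Op ⇒ Op and v ⇒ v and v

Two distinct leftmost derivations for the same string.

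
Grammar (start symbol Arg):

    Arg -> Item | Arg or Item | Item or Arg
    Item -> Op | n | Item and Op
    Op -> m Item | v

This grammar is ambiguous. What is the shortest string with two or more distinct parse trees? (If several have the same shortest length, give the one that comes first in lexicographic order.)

n or n

length 1: no string has ≥2 trees
length 2: no string has ≥2 trees
length 3: n or n has 2 parse trees

Two derivations of n or n:
  Arg ⇒ Arg or Item ⇒ Item or Item ⇒ n or Item ⇒ n or n
  Arg ⇒ Item or Arg ⇒ n or Arg ⇒ n or Item ⇒ n or n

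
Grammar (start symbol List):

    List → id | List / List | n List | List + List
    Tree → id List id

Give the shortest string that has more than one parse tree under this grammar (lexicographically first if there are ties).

length 1: no string has ≥2 trees
length 2: no string has ≥2 trees
length 3: no string has ≥2 trees
length 4: n id + id has 2 parse trees

Two derivations of n id + id:
  List ⇒ n List ⇒ n List + List ⇒ n id + List ⇒ n id + id
  List ⇒ List + List ⇒ n List + List ⇒ n id + List ⇒ n id + id

n id + id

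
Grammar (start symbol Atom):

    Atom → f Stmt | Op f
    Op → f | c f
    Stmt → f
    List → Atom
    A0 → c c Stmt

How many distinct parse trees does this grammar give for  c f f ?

1

Parse trees for c f f:
  [Atom [Op c f] f]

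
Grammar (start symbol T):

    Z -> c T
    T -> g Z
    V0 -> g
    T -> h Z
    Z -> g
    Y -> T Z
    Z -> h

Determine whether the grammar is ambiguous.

Unambiguous

Only T, Z are reachable from T; ignoring the rest: The reachable rules are right-linear with at most one rule per (nonterminal, next-terminal) pair. Each input token forces the next rule, so parsing is deterministic.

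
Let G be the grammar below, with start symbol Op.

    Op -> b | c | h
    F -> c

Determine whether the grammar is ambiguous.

Only Op is reachable from Op; ignoring the rest: Restricted to the reachable nonterminals, every rule has the form A → t or A → t B, and no two rules for the same A share a first terminal. The grammar encodes a DFA — one run per string.

Unambiguous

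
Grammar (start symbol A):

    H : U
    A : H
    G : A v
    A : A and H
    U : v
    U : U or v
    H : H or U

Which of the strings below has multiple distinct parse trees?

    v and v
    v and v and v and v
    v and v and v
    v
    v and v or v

v and v or v

v and v: 1 tree
v and v and v and v: 1 tree
v and v and v: 1 tree
v: 1 tree
v and v or v: 2 trees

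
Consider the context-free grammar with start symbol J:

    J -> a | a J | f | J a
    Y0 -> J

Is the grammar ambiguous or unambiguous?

Ambiguous

Witness: a a

Derivation 1: J ⇒ a J ⇒ a a
Derivation 2: J ⇒ J a ⇒ a a

Two distinct leftmost derivations for the same string.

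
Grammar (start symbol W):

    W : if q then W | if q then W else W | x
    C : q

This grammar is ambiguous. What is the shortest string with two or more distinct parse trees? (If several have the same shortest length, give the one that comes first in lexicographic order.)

if q then if q then x else x

length 1: no string has ≥2 trees
length 4: no string has ≥2 trees
length 6: no string has ≥2 trees
length 7: no string has ≥2 trees
length 9: if q then if q then x else x has 2 parse trees

Two derivations of if q then if q then x else x:
  W ⇒ if q then W ⇒ if q then if q then W else W ⇒ if q then if q then x else W ⇒ if q then if q then x else x
  W ⇒ if q then W else W ⇒ if q then if q then W else W ⇒ if q then if q then x else W ⇒ if q then if q then x else x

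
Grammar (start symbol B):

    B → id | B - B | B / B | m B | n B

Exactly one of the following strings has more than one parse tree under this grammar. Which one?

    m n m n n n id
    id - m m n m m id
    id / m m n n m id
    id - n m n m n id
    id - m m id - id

id - m m id - id

m n m n n n id: 1 tree
id - m m n m m id: 1 tree
id / m m n n m id: 1 tree
id - n m n m n id: 1 tree
id - m m id - id: 4 trees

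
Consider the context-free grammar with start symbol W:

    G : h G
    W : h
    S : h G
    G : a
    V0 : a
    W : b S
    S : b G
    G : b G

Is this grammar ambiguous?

Only W, S, G are reachable from W; ignoring the rest: Each reachable nonterminal has at most one production per leading terminal, and all productions are right-linear; the derivation is determined token-by-token.

Unambiguous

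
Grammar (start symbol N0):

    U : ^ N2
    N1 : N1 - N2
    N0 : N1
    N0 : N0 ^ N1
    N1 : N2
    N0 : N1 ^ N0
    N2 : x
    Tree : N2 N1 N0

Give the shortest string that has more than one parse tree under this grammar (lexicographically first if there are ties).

x ^ x

length 1: no string has ≥2 trees
length 3: x ^ x has 2 parse trees

Two derivations of x ^ x:
  N0 ⇒ N0 ^ N1 ⇒ N1 ^ N1 ⇒ N2 ^ N1 ⇒ x ^ N1 ⇒ x ^ N2 ⇒ x ^ x
  N0 ⇒ N1 ^ N0 ⇒ N2 ^ N0 ⇒ x ^ N0 ⇒ x ^ N1 ⇒ x ^ N2 ⇒ x ^ x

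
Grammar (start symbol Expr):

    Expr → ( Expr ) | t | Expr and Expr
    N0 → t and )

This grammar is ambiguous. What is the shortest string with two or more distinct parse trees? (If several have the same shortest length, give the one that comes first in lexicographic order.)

length 1: no string has ≥2 trees
length 3: no string has ≥2 trees
length 5: t and t and t has 2 parse trees

Two derivations of t and t and t:
  Expr ⇒ Expr and Expr ⇒ t and Expr ⇒ t and Expr and Expr ⇒ t and t and Expr ⇒ t and t and t
  Expr ⇒ Expr and Expr ⇒ Expr and Expr and Expr ⇒ t and Expr and Expr ⇒ t and t and Expr ⇒ t and t and t

t and t and t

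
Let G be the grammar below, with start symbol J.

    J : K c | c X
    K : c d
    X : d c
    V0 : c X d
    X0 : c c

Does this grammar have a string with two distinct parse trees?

Witness: c d c

Derivation 1: J ⇒ K c ⇒ c d c
Derivation 2: J ⇒ c X ⇒ c d c

Two distinct leftmost derivations for the same string.

Ambiguous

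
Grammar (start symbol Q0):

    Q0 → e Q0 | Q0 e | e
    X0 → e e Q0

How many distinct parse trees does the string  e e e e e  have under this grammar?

16

Parse trees for e e e e e (showing first 6 of 16):
  [Q0 e [Q0 e [Q0 e [Q0 e [Q0 e]]]]]
  [Q0 e [Q0 e [Q0 e [Q0 [Q0 e] e]]]]
  [Q0 e [Q0 e [Q0 [Q0 e [Q0 e]] e]]]
  [Q0 e [Q0 e [Q0 [Q0 [Q0 e] e] e]]]
  [Q0 e [Q0 [Q0 e [Q0 e [Q0 e]]] e]]
  [Q0 e [Q0 [Q0 e [Q0 [Q0 e] e]] e]]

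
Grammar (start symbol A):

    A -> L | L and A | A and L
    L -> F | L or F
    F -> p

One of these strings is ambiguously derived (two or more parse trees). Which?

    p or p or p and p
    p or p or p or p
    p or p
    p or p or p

p or p or p and p: 2 trees
p or p or p or p: 1 tree
p or p: 1 tree
p or p or p: 1 tree

p or p or p and p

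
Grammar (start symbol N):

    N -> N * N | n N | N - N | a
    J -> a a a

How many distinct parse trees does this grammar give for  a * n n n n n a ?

Parse trees for a * n n n n n a:
  [N [N a] * [N n [N n [N n [N n [N n [N a]]]]]]]

1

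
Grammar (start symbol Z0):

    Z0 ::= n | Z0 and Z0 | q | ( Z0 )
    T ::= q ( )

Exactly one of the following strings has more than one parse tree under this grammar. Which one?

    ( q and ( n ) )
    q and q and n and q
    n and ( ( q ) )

( q and ( n ) ): 1 tree
q and q and n and q: 5 trees
n and ( ( q ) ): 1 tree

q and q and n and q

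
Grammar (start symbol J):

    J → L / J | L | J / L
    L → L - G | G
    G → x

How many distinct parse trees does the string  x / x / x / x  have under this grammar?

Parse trees for x / x / x / x:
  [J [L [G x]] / [J [L [G x]] / [J [L [G x]] / [J [L [G x]]]]]]
  [J [L [G x]] / [J [L [G x]] / [J [J [L [G x]]] / [L [G x]]]]]
  [J [L [G x]] / [J [J [L [G x]] / [J [L [G x]]]] / [L [G x]]]]
  [J [L [G x]] / [J [J [J [L [G x]]] / [L [G x]]] / [L [G x]]]]
  [J [J [L [G x]] / [J [L [G x]] / [J [L [G x]]]]] / [L [G x]]]
  [J [J [L [G x]] / [J [J [L [G x]]] / [L [G x]]]] / [L [G x]]]
  [J [J [J [L [G x]] / [J [L [G x]]]] / [L [G x]]] / [L [G x]]]
  [J [J [J [J [L [G x]]] / [L [G x]]] / [L [G x]]] / [L [G x]]]

8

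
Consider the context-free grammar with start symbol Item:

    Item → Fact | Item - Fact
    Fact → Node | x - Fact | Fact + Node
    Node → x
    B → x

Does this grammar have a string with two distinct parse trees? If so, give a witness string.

Ambiguous

Witness: x - x

Derivation 1: Item ⇒ Fact ⇒ x - Fact ⇒ x - Node ⇒ x - x
Derivation 2: Item ⇒ Item - Fact ⇒ Fact - Fact ⇒ Node - Fact ⇒ x - Fact ⇒ x - Node ⇒ x - x

Two distinct leftmost derivations for the same string.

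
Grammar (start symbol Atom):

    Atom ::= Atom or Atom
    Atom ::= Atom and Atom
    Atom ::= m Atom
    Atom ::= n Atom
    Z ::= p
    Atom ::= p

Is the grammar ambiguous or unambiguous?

Ambiguous

Witness: m p and p

Derivation 1: Atom ⇒ Atom and Atom ⇒ m Atom and Atom ⇒ m p and Atom ⇒ m p and p
Derivation 2: Atom ⇒ m Atom ⇒ m Atom and Atom ⇒ m p and Atom ⇒ m p and p

Two distinct leftmost derivations for the same string.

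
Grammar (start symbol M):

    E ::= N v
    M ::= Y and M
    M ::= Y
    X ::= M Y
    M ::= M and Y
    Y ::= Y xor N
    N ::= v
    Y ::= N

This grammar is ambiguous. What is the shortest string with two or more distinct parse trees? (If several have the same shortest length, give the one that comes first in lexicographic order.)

v and v

length 1: no string has ≥2 trees
length 3: v and v has 2 parse trees

Two derivations of v and v:
  M ⇒ Y and M ⇒ N and M ⇒ v and M ⇒ v and Y ⇒ v and N ⇒ v and v
  M ⇒ M and Y ⇒ Y and Y ⇒ N and Y ⇒ v and Y ⇒ v and N ⇒ v and v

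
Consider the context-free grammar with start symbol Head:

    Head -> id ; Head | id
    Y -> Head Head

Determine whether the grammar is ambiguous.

Only Head is reachable from Head; ignoring the rest: The reachable grammar is A → atom sep A | atom. Each atom is followed by either the separator (recurse) or end-of-string (stop) — no choice point.

Unambiguous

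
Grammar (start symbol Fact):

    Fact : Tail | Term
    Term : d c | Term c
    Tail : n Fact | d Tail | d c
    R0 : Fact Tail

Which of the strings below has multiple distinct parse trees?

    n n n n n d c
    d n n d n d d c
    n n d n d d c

n n n n n d c: 2 trees
d n n d n d d c: 1 tree
n n d n d d c: 1 tree

n n n n n d c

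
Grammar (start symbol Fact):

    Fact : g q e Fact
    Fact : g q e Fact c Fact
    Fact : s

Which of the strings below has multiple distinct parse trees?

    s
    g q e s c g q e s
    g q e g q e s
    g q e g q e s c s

s: 1 tree
g q e s c g q e s: 1 tree
g q e g q e s: 1 tree
g q e g q e s c s: 2 trees

g q e g q e s c s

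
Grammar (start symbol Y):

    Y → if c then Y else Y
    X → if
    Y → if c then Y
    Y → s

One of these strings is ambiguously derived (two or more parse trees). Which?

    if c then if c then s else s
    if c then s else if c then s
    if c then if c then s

if c then if c then s else s

if c then if c then s else s: 2 trees
if c then s else if c then s: 1 tree
if c then if c then s: 1 tree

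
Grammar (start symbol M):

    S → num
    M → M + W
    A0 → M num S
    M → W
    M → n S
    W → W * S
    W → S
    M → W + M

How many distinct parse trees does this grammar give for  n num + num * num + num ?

1

Parse trees for n num + num * num + num:
  [M [M [M n [S num]] + [W [W [S num]] * [S num]]] + [W [S num]]]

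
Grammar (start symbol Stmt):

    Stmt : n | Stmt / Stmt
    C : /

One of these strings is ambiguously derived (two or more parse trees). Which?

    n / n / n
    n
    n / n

n / n / n

n / n / n: 2 trees
n: 1 tree
n / n: 1 tree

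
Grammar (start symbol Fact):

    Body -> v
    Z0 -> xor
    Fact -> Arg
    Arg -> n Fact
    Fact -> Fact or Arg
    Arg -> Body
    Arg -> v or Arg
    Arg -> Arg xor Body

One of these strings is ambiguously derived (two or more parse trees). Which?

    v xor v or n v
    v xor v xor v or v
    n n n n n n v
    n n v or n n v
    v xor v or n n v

n n v or n n v

v xor v or n v: 1 tree
v xor v xor v or v: 1 tree
n n n n n n v: 1 tree
n n v or n n v: 4 trees
v xor v or n n v: 1 tree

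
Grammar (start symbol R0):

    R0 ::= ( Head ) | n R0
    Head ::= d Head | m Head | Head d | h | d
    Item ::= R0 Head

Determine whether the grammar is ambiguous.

Witness: ( d d )

Derivation 1: R0 ⇒ ( Head ) ⇒ ( d Head ) ⇒ ( d d )
Derivation 2: R0 ⇒ ( Head ) ⇒ ( Head d ) ⇒ ( d d )

Two distinct leftmost derivations for the same string.

Ambiguous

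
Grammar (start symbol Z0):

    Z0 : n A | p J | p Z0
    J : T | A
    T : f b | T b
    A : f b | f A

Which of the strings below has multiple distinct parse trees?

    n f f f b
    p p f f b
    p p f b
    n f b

n f f f b: 1 tree
p p f f b: 1 tree
p p f b: 2 trees
n f b: 1 tree

p p f b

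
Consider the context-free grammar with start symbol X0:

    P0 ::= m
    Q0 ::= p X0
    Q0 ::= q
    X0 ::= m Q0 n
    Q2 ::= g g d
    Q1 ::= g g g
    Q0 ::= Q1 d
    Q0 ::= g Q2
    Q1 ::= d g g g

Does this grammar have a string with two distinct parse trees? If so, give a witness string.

Witness: m g g g d n

Derivation 1: X0 ⇒ m Q0 n ⇒ m Q1 d n ⇒ m g g g d n
Derivation 2: X0 ⇒ m Q0 n ⇒ m g Q2 n ⇒ m g g g d n

Two distinct leftmost derivations for the same string.

Ambiguous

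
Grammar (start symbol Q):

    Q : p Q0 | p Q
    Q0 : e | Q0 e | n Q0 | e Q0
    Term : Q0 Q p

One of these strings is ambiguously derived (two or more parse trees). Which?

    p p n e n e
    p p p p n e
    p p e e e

p p n e n e: 1 tree
p p p p n e: 1 tree
p p e e e: 4 trees

p p e e e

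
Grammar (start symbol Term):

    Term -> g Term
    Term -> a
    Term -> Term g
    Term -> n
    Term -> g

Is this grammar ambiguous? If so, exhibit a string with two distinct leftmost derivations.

Ambiguous

Witness: g g

Derivation 1: Term ⇒ g Term ⇒ g g
Derivation 2: Term ⇒ Term g ⇒ g g

Two distinct leftmost derivations for the same string.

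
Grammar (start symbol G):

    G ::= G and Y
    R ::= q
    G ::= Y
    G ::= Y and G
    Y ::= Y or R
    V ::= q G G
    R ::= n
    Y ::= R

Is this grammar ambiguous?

Ambiguous

Witness: n and n

Derivation 1: G ⇒ G and Y ⇒ Y and Y ⇒ R and Y ⇒ n and Y ⇒ n and R ⇒ n and n
Derivation 2: G ⇒ Y and G ⇒ R and G ⇒ n and G ⇒ n and Y ⇒ n and R ⇒ n and n

Two distinct leftmost derivations for the same string.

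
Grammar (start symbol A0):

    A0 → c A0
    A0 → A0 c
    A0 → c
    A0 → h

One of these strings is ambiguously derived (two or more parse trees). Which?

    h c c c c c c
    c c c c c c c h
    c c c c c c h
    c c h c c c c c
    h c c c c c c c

c c h c c c c c

h c c c c c c: 1 tree
c c c c c c c h: 1 tree
c c c c c c h: 1 tree
c c h c c c c c: 21 trees
h c c c c c c c: 1 tree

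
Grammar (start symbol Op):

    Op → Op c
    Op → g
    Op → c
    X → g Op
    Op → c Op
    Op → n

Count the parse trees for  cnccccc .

Parse trees for cnccccc:
  [Op [Op [Op [Op [Op [Op c [Op n]] c] c] c] c] c]
  [Op [Op [Op [Op [Op c [Op [Op n] c]] c] c] c] c]
  [Op [Op [Op [Op c [Op [Op [Op n] c] c]] c] c] c]
  [Op [Op [Op c [Op [Op [Op [Op n] c] c] c]] c] c]
  [Op [Op c [Op [Op [Op [Op [Op n] c] c] c] c]] c]
  [Op c [Op [Op [Op [Op [Op [Op n] c] c] c] c] c]]

6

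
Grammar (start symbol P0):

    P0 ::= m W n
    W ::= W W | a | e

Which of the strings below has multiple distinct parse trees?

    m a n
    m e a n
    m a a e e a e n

m a n: 1 tree
m e a n: 1 tree
m a a e e a e n: 42 trees

m a a e e a e n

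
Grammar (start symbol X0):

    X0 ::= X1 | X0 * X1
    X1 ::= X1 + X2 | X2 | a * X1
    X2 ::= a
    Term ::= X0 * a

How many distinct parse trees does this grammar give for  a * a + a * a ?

Parse trees for a * a + a * a:
  [X0 [X0 [X1 [X1 a * [X1 [X2 a]]] + [X2 a]]] * [X1 [X2 a]]]
  [X0 [X0 [X1 a * [X1 [X1 [X2 a]] + [X2 a]]]] * [X1 [X2 a]]]
  [X0 [X0 [X0 [X1 [X2 a]]] * [X1 [X1 [X2 a]] + [X2 a]]] * [X1 [X2 a]]]

3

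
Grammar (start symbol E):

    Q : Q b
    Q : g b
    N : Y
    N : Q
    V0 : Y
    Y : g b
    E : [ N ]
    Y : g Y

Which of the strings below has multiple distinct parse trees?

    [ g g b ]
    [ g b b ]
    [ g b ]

[ g b ]

[ g g b ]: 1 tree
[ g b b ]: 1 tree
[ g b ]: 2 trees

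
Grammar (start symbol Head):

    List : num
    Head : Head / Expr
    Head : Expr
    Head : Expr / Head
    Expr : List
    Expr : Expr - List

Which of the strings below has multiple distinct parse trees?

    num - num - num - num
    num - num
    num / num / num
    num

num - num - num - num: 1 tree
num - num: 1 tree
num / num / num: 4 trees
num: 1 tree

num / num / num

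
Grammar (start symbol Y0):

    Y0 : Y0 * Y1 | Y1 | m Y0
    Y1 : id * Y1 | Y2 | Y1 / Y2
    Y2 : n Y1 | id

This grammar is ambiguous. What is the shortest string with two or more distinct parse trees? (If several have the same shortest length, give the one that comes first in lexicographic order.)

length 1: no string has ≥2 trees
length 2: no string has ≥2 trees
length 3: id * id has 2 parse trees

Two derivations of id * id:
  Y0 ⇒ Y0 * Y1 ⇒ Y1 * Y1 ⇒ Y2 * Y1 ⇒ id * Y1 ⇒ id * Y2 ⇒ id * id
  Y0 ⇒ Y1 ⇒ id * Y1 ⇒ id * Y2 ⇒ id * id

id * id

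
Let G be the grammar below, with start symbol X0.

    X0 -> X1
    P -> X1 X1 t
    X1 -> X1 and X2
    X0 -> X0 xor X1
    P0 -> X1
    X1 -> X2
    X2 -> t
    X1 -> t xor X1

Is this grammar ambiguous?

Witness: t xor t

Derivation 1: X0 ⇒ X1 ⇒ t xor X1 ⇒ t xor X2 ⇒ t xor t
Derivation 2: X0 ⇒ X0 xor X1 ⇒ X1 xor X1 ⇒ X2 xor X1 ⇒ t xor X1 ⇒ t xor X2 ⇒ t xor t

Two distinct leftmost derivations for the same string.

Ambiguous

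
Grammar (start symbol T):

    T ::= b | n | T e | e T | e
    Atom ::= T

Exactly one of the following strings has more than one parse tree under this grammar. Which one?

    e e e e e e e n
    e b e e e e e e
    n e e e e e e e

e b e e e e e e

e e e e e e e n: 1 tree
e b e e e e e e: 7 trees
n e e e e e e e: 1 tree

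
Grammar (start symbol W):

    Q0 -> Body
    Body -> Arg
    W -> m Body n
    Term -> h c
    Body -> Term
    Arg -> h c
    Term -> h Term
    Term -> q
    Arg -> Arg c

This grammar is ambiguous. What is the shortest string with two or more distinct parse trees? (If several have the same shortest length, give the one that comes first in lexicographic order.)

m h c n

length 3: no string has ≥2 trees
length 4: m h c n has 2 parse trees

Two derivations of m h c n:
  W ⇒ m Body n ⇒ m Arg n ⇒ m h c n
  W ⇒ m Body n ⇒ m Term n ⇒ m h c n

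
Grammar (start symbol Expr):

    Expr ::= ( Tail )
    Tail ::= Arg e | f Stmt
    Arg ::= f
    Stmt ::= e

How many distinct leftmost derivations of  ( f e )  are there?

Parse trees for ( f e ):
  [Expr ( [Tail [Arg f] e] )]
  [Expr ( [Tail f [Stmt e]] )]

2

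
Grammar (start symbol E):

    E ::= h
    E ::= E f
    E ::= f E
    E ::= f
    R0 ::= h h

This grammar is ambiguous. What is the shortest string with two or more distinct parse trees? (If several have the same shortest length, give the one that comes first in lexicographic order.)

length 1: no string has ≥2 trees
length 2: f f has 2 parse trees

Two derivations of f f:
  E ⇒ E f ⇒ f f
  E ⇒ f E ⇒ f f

f f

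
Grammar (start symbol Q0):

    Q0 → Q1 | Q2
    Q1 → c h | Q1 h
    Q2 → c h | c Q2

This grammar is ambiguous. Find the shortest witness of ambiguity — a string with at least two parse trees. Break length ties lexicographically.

c h

length 2: c h has 2 parse trees

Two derivations of c h:
  Q0 ⇒ Q1 ⇒ c h
  Q0 ⇒ Q2 ⇒ c h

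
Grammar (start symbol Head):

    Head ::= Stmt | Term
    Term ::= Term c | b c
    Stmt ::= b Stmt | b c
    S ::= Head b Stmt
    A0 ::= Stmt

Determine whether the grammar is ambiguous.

Ambiguous

Witness: b c

Derivation 1: Head ⇒ Stmt ⇒ b c
Derivation 2: Head ⇒ Term ⇒ b c

Two distinct leftmost derivations for the same string.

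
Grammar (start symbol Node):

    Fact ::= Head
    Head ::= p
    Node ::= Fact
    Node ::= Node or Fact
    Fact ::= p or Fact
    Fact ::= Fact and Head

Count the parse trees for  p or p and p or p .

3

Parse trees for p or p and p or p:
  [Node [Node [Fact p or [Fact [Fact [Head p]] and [Head p]]]] or [Fact [Head p]]]
  [Node [Node [Fact [Fact p or [Fact [Head p]]] and [Head p]]] or [Fact [Head p]]]
  [Node [Node [Node [Fact [Head p]]] or [Fact [Fact [Head p]] and [Head p]]] or [Fact [Head p]]]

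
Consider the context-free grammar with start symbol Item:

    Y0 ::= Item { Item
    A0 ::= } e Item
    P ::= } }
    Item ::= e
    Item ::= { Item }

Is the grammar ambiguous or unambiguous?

Only Item is reachable from Item; ignoring the rest: Each string is a nest of matched brackets around a single atom. An opening bracket forces the recursive rule; an atom forces the base rule.

Unambiguous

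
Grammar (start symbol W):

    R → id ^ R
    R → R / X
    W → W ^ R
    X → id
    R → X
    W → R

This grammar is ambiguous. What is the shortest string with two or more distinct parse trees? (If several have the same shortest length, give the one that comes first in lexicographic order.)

id ^ id

length 1: no string has ≥2 trees
length 3: id ^ id has 2 parse trees

Two derivations of id ^ id:
  W ⇒ W ^ R ⇒ R ^ R ⇒ X ^ R ⇒ id ^ R ⇒ id ^ X ⇒ id ^ id
  W ⇒ R ⇒ id ^ R ⇒ id ^ X ⇒ id ^ id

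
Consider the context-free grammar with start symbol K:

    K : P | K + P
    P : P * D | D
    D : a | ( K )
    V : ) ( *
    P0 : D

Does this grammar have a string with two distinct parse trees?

Unambiguous

Only K, P, D are reachable from K; ignoring the rest: This is a standard precedence ladder (K over P over D), with each level left-recursive on its own operator ('+' at K, '*' at P). That structure is LR(1), hence unambiguous.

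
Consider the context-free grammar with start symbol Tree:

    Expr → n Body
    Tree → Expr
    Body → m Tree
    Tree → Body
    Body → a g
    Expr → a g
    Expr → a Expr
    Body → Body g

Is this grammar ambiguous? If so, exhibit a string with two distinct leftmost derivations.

Ambiguous

Witness: a g

Derivation 1: Tree ⇒ Expr ⇒ a g
Derivation 2: Tree ⇒ Body ⇒ a g

Two distinct leftmost derivations for the same string.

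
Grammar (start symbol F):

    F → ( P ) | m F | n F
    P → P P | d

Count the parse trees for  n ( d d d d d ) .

Parse trees for n ( d d d d d ) (showing first 6 of 14):
  [F n [F ( [P [P d] [P [P d] [P [P d] [P [P d] [P d]]]]] )]]
  [F n [F ( [P [P d] [P [P d] [P [P [P d] [P d]] [P d]]]] )]]
  [F n [F ( [P [P d] [P [P [P d] [P d]] [P [P d] [P d]]]] )]]
  [F n [F ( [P [P d] [P [P [P d] [P [P d] [P d]]] [P d]]] )]]
  [F n [F ( [P [P d] [P [P [P [P d] [P d]] [P d]] [P d]]] )]]
  [F n [F ( [P [P [P d] [P d]] [P [P d] [P [P d] [P d]]]] )]]

14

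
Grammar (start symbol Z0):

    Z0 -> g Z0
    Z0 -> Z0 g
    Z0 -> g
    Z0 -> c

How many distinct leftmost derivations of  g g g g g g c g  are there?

7

Parse trees for g g g g g g c g:
  [Z0 g [Z0 g [Z0 g [Z0 g [Z0 g [Z0 g [Z0 [Z0 c] g]]]]]]]
  [Z0 g [Z0 g [Z0 g [Z0 g [Z0 g [Z0 [Z0 g [Z0 c]] g]]]]]]
  [Z0 g [Z0 g [Z0 g [Z0 g [Z0 [Z0 g [Z0 g [Z0 c]]] g]]]]]
  [Z0 g [Z0 g [Z0 g [Z0 [Z0 g [Z0 g [Z0 g [Z0 c]]]] g]]]]
  [Z0 g [Z0 g [Z0 [Z0 g [Z0 g [Z0 g [Z0 g [Z0 c]]]]] g]]]
  [Z0 g [Z0 [Z0 g [Z0 g [Z0 g [Z0 g [Z0 g [Z0 c]]]]]] g]]
  [Z0 [Z0 g [Z0 g [Z0 g [Z0 g [Z0 g [Z0 g [Z0 c]]]]]]] g]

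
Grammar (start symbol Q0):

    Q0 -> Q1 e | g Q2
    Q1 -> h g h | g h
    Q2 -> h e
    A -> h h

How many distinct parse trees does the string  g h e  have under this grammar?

2

Parse trees for g h e:
  [Q0 [Q1 g h] e]
  [Q0 g [Q2 h e]]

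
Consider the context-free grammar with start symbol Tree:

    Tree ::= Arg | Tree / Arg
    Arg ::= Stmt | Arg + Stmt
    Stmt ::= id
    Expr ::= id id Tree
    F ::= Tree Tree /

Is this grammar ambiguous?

(Expr, F are unreachable from Tree, so their rules don't affect L(Tree).) The grammar is stratified — Tree handles '/' (left-recursive), Arg handles '+', Stmt atoms. Each operator has a fixed associativity and precedence level, so every string has one parse.

Unambiguous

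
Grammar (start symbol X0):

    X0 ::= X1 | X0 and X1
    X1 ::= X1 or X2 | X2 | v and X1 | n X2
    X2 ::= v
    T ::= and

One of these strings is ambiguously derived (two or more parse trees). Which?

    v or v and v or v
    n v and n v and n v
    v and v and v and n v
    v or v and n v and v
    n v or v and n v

v and v and v and n v

v or v and v or v: 1 tree
n v and n v and n v: 1 tree
v and v and v and n v: 8 trees
v or v and n v and v: 1 tree
n v or v and n v: 1 tree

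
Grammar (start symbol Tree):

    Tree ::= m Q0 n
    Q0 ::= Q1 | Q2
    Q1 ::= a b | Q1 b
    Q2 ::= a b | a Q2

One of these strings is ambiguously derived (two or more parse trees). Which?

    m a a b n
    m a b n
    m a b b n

m a a b n: 1 tree
m a b n: 2 trees
m a b b n: 1 tree

m a b n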